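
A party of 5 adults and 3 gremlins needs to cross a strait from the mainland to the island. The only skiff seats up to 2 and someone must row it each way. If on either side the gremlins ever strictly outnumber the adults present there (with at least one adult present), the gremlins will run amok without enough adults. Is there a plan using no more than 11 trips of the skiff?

No

Counting alone: each trip to the island takes at most 2 across and each return brings at least 1 back, so after t trips out (and t−1 returns) at most 2t − (t−1) of the 8 are across; that first reaches 8 at t = 7, so at least 13 crossings are needed.
Since 11 < 13, 11 crossings cannot be enough. (The shortest complete plan in fact takes 13:)
1. 2 gremlins → the island.  (the mainland: 5A 1G; the island: 0A 2G)
2. 1 gremlin ← the mainland.  (the mainland: 5A 2G; the island: 0A 1G)
3. 2 gremlins → the island.  (the mainland: 5A 0G; the island: 0A 3G)
4. 1 gremlin ← the mainland.  (the mainland: 5A 1G; the island: 0A 2G)
5. 2 adults → the island.  (the mainland: 3A 1G; the island: 2A 2G)
6. 1 gremlin ← the mainland.  (the mainland: 3A 2G; the island: 2A 1G)
7. 1 adult and 1 gremlin → the island.  (the mainland: 2A 1G; the island: 3A 2G)
8. 1 gremlin ← the mainland.  (the mainland: 2A 2G; the island: 3A 1G)
9. 2 gremlins → the island.  (the mainland: 2A 0G; the island: 3A 3G)
10. 1 gremlin ← the mainland.  (the mainland: 2A 1G; the island: 3A 2G)
11. 1 adult and 1 gremlin → the island.  (the mainland: 1A 0G; the island: 4A 3G)
12. 1 gremlin ← the mainland.  (the mainland: 1A 1G; the island: 4A 2G)
13. 1 adult and 1 gremlin → the island.  (the mainland: 0A 0G; the island: 5A 3G)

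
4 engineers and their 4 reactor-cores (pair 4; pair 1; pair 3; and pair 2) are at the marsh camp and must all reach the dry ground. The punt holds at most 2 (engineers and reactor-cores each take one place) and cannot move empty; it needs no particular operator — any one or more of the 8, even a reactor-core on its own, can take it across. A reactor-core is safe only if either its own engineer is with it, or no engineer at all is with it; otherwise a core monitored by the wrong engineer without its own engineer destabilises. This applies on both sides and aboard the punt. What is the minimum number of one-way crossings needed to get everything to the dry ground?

Following every safe sequence of crossings from the start, the most of the 8 that can be at the dry ground as the punt arrives there on crossings 1, 3, 5 is 2, 3, 4 respectively; the best ever achieved is 4 of 8.
From crossing 7 on, no configuration arises that was not already reachable earlier: only 44 distinct safe configurations (who is on which side, and where the punt is) can ever be reached, none of them has everyone across, and every continuation just revisits them. So no valid plan exists.

impossible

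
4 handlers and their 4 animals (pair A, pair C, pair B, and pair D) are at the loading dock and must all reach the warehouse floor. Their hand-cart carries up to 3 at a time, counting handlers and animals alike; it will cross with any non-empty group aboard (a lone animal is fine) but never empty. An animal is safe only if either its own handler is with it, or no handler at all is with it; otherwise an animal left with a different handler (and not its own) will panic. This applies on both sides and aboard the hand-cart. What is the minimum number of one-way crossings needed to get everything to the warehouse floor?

9

Counting alone: each trip to the warehouse floor takes at most 3 across and each return brings at least 1 back, so after t trips out (and t−1 returns) at most 3t − (t−1) of the 8 are across; that first reaches 8 at t = 4, so at least 7 crossings are needed.
The safety rule pushes this higher. Following every safe sequence of crossings, the most of the 8 that can be at the warehouse floor as the hand-cart arrives there on crossing 7 is 7 — never all 8.
So no plan with fewer than 9 crossings exists, and this one achieves 9:
1. animal A and handler A cross → the warehouse floor.
2. handler A crosses ← the loading dock.
3. animal C, handler A, and handler C cross → the warehouse floor.
4. animal A and handler A cross ← the loading dock.
5. handler A, handler B, and handler D cross → the warehouse floor.
6. animal C crosses ← the loading dock.
7. animal A and animal C cross → the warehouse floor.
8. animal A crosses ← the loading dock.
9. animal A, animal B, and animal D cross → the warehouse floor.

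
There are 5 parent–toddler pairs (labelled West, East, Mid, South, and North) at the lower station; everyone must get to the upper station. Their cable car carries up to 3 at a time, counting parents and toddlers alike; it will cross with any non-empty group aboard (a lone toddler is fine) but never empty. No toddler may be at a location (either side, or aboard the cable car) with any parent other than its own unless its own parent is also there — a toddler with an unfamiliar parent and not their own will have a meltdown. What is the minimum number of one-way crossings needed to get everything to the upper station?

11

Counting alone: each trip to the upper station takes at most 3 across and each return brings at least 1 back, so after t trips out (and t−1 returns) at most 3t − (t−1) of the 10 are across; that first reaches 10 at t = 5, so at least 9 crossings are needed.
The safety rule pushes this higher. Following every safe sequence of crossings, the most of the 10 that can be at the upper station as the cable car arrives there on crossing 9 is 9 — never all 10.
So no plan with fewer than 11 crossings exists, and this one achieves 11:
1. parent West and toddler West cross → the upper station.
2. parent West crosses ← the lower station.
3. toddler East, toddler Mid, and toddler South cross → the upper station.
4. toddler West crosses ← the lower station.
5. parent East, parent Mid, and parent South cross → the upper station.
6. parent East and toddler East cross ← the lower station.
7. parent East, parent North, and parent West cross → the upper station.
8. toddler Mid crosses ← the lower station.
9. toddler East and toddler West cross → the upper station.
10. toddler West crosses ← the lower station.
11. toddler Mid, toddler North, and toddler West cross → the upper station.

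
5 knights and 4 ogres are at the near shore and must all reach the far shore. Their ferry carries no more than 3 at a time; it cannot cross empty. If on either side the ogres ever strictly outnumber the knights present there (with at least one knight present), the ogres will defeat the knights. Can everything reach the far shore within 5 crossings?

No

Counting alone: each trip to the far shore takes at most 3 across and each return brings at least 1 back, so after t trips out (and t−1 returns) at most 3t − (t−1) of the 9 are across; that first reaches 9 at t = 4, so at least 7 crossings are needed.
Since 5 < 7, 5 crossings cannot be enough. (The shortest complete plan in fact takes 7:)
1. 3 ogres → the far shore.  (the near shore: 5K 1O; the far shore: 0K 3O)
2. 1 ogre ← the near shore.  (the near shore: 5K 2O; the far shore: 0K 2O)
3. 3 knights → the far shore.  (the near shore: 2K 2O; the far shore: 3K 2O)
4. 1 knight ← the near shore.  (the near shore: 3K 2O; the far shore: 2K 2O)
5. 2 knights and 1 ogre → the far shore.  (the near shore: 1K 1O; the far shore: 4K 3O)
6. 1 knight ← the near shore.  (the near shore: 2K 1O; the far shore: 3K 3O)
7. 2 knights and 1 ogre → the far shore.  (the near shore: 0K 0O; the far shore: 5K 4O)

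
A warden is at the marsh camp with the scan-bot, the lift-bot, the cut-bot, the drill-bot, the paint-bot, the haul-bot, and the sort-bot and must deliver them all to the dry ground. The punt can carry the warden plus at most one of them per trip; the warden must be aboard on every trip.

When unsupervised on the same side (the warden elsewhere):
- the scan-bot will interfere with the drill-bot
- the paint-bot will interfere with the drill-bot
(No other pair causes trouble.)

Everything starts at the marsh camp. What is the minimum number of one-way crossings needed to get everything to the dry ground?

Counting alone: the warden can take at most 1 across per trip to the dry ground, so moving all 7 needs at least 7 loaded trips out, with a return between consecutive ones — at least 13 crossings.
The safety rule pushes this higher. Following every safe sequence of crossings, the most of the 7 that can be at the dry ground as the punt arrives there on crossing 13 is 6 — never all 7.
So no plan with fewer than 15 crossings exists, and this one achieves 15:
1. Warden goes to the dry ground with the drill-bot.  [the marsh camp: the cut-bot, the haul-bot, the lift-bot, the paint-bot, the scan-bot, the sort-bot | the dry ground: the drill-bot]
2. Warden goes back to the marsh camp alone.  [the marsh camp: the cut-bot, the haul-bot, the lift-bot, the paint-bot, the scan-bot, the sort-bot | the dry ground: the drill-bot]
3. Warden goes to the dry ground with the scan-bot.  [the marsh camp: the cut-bot, the haul-bot, the lift-bot, the paint-bot, the sort-bot | the dry ground: the drill-bot, the scan-bot]
4. Warden goes back to the marsh camp with the drill-bot.  [the marsh camp: the cut-bot, the drill-bot, the haul-bot, the lift-bot, the paint-bot, the sort-bot | the dry ground: the scan-bot]
5. Warden goes to the dry ground with the paint-bot.  [the marsh camp: the cut-bot, the drill-bot, the haul-bot, the lift-bot, the sort-bot | the dry ground: the paint-bot, the scan-bot]
6. Warden goes back to the marsh camp alone.  [the marsh camp: the cut-bot, the drill-bot, the haul-bot, the lift-bot, the sort-bot | the dry ground: the paint-bot, the scan-bot]
7. Warden goes to the dry ground with the lift-bot.  [the marsh camp: the cut-bot, the drill-bot, the haul-bot, the sort-bot | the dry ground: the lift-bot, the paint-bot, the scan-bot]
8. Warden goes back to the marsh camp alone.  [the marsh camp: the cut-bot, the drill-bot, the haul-bot, the sort-bot | the dry ground: the lift-bot, the paint-bot, the scan-bot]
9. Warden goes to the dry ground with the cut-bot.  [the marsh camp: the drill-bot, the haul-bot, the sort-bot | the dry ground: the cut-bot, the lift-bot, the paint-bot, the scan-bot]
10. Warden goes back to the marsh camp alone.  [the marsh camp: the drill-bot, the haul-bot, the sort-bot | the dry ground: the cut-bot, the lift-bot, the paint-bot, the scan-bot]
11. Warden goes to the dry ground with the haul-bot.  [the marsh camp: the drill-bot, the sort-bot | the dry ground: the cut-bot, the haul-bot, the lift-bot, the paint-bot, the scan-bot]
12. Warden goes back to the marsh camp alone.  [the marsh camp: the drill-bot, the sort-bot | the dry ground: the cut-bot, the haul-bot, the lift-bot, the paint-bot, the scan-bot]
13. Warden goes to the dry ground with the sort-bot.  [the marsh camp: the drill-bot | the dry ground: the cut-bot, the haul-bot, the lift-bot, the paint-bot, the scan-bot, the sort-bot]
14. Warden goes back to the marsh camp alone.  [the marsh camp: the drill-bot | the dry ground: the cut-bot, the haul-bot, the lift-bot, the paint-bot, the scan-bot, the sort-bot]
15. Warden goes to the dry ground with the drill-bot.  [the marsh camp: — | the dry ground: the cut-bot, the drill-bot, the haul-bot, the lift-bot, the paint-bot, the scan-bot, the sort-bot]

15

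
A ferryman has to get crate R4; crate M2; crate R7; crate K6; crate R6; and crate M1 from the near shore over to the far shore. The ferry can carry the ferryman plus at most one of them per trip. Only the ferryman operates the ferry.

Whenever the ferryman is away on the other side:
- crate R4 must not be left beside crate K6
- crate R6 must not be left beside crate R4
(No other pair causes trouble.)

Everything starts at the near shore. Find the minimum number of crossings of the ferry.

Counting alone: the ferryman can take at most 1 across per trip to the far shore, so moving all 6 needs at least 6 loaded trips out, with a return between consecutive ones — at least 11 crossings.
The safety rule pushes this higher. Following every safe sequence of crossings, the most of the 6 that can be at the far shore as the ferry arrives there on crossing 11 is 5 — never all 6.
So no plan with fewer than 13 crossings exists, and this one achieves 13:
1. Ferryman goes to the far shore with crate R4.
2. Ferryman goes back to the near shore alone.
3. Ferryman goes to the far shore with crate M2.
4. Ferryman goes back to the near shore alone.
5. Ferryman goes to the far shore with crate R7.
6. Ferryman goes back to the near shore alone.
7. Ferryman goes to the far shore with crate K6.
8. Ferryman goes back to the near shore with crate R4.
9. Ferryman goes to the far shore with crate R6.
10. Ferryman goes back to the near shore alone.
11. Ferryman goes to the far shore with crate M1.
12. Ferryman goes back to the near shore alone.
13. Ferryman goes to the far shore with crate R4.

13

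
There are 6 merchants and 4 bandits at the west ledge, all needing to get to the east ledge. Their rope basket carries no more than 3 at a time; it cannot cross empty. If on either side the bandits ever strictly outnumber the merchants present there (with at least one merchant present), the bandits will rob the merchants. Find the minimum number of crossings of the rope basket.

Counting alone: each trip to the east ledge takes at most 3 across and each return brings at least 1 back, so after t trips out (and t−1 returns) at most 3t − (t−1) of the 10 are across; that first reaches 10 at t = 5, so at least 9 crossings are needed.
The plan below uses exactly 9 crossings, so it is optimal:
1. 2 bandits → the east ledge.  (the west ledge: 6M 2B; the east ledge: 0M 2B)
2. 1 bandit ← the west ledge.  (the west ledge: 6M 3B; the east ledge: 0M 1B)
3. 3 bandits → the east ledge.  (the west ledge: 6M 0B; the east ledge: 0M 4B)
4. 1 bandit ← the west ledge.  (the west ledge: 6M 1B; the east ledge: 0M 3B)
5. 3 merchants → the east ledge.  (the west ledge: 3M 1B; the east ledge: 3M 3B)
6. 1 bandit ← the west ledge.  (the west ledge: 3M 2B; the east ledge: 3M 2B)
7. 1 merchant and 2 bandits → the east ledge.  (the west ledge: 2M 0B; the east ledge: 4M 4B)
8. 1 bandit ← the west ledge.  (the west ledge: 2M 1B; the east ledge: 4M 3B)
9. 2 merchants and 1 bandit → the east ledge.  (the west ledge: 0M 0B; the east ledge: 6M 4B)

9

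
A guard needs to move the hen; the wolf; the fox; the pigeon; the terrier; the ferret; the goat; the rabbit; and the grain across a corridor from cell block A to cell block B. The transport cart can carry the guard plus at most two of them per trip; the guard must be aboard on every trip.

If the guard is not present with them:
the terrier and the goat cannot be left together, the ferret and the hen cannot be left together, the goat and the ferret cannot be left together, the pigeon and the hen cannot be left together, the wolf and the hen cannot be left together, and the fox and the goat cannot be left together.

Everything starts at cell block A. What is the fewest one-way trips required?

Counting alone: the guard can take at most 2 across per trip to cell block B, so moving all 9 needs at least 5 loaded trips out, with a return between consecutive ones — at least 9 crossings.
The safety rule pushes this higher. Following every safe sequence of crossings, the most of the 9 that can be at cell block B as the transport cart arrives there on crossing 9 is 8 — never all 9.
So no plan with fewer than 11 crossings exists, and this one achieves 11:
1. Guard goes to cell block B with the goat and the hen.
2. Guard goes back to cell block A alone.
3. Guard goes to cell block B with the wolf.
4. Guard goes back to cell block A with the hen.
5. Guard goes to cell block B with the ferret and the pigeon.
6. Guard goes back to cell block A with the goat.
7. Guard goes to cell block B with the fox and the terrier.
8. Guard goes back to cell block A alone.
9. Guard goes to cell block B with the grain and the rabbit.
10. Guard goes back to cell block A alone.
11. Guard goes to cell block B with the goat and the hen.

11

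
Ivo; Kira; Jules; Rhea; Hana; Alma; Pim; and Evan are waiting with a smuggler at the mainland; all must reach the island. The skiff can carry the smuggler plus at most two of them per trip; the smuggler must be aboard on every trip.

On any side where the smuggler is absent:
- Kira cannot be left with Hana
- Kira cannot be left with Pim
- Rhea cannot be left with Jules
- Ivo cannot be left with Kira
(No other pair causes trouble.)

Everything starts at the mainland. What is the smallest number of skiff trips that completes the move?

9

Counting alone: the smuggler can take at most 2 across per trip to the island, so moving all 8 needs at least 4 loaded trips out, with a return between consecutive ones — at least 7 crossings.
The safety rule pushes this higher. Following every safe sequence of crossings, the most of the 8 that can be at the island as the skiff arrives there on crossing 7 is 7 — never all 8.
So no plan with fewer than 9 crossings exists, and this one achieves 9:
1. Smuggler goes to the island with Jules and Kira.  [the mainland: Alma, Evan, Hana, Ivo, Pim, Rhea | the island: Jules, Kira]
2. Smuggler goes back to the mainland alone.  [the mainland: Alma, Evan, Hana, Ivo, Pim, Rhea | the island: Jules, Kira]
3. Smuggler goes to the island with Ivo.  [the mainland: Alma, Evan, Hana, Pim, Rhea | the island: Ivo, Jules, Kira]
4. Smuggler goes back to the mainland with Kira.  [the mainland: Alma, Evan, Hana, Kira, Pim, Rhea | the island: Ivo, Jules]
5. Smuggler goes to the island with Hana and Pim.  [the mainland: Alma, Evan, Kira, Rhea | the island: Hana, Ivo, Jules, Pim]
6. Smuggler goes back to the mainland alone.  [the mainland: Alma, Evan, Kira, Rhea | the island: Hana, Ivo, Jules, Pim]
7. Smuggler goes to the island with Alma and Evan.  [the mainland: Kira, Rhea | the island: Alma, Evan, Hana, Ivo, Jules, Pim]
8. Smuggler goes back to the mainland alone.  [the mainland: Kira, Rhea | the island: Alma, Evan, Hana, Ivo, Jules, Pim]
9. Smuggler goes to the island with Kira and Rhea.  [the mainland: — | the island: Alma, Evan, Hana, Ivo, Jules, Kira, Pim, Rhea]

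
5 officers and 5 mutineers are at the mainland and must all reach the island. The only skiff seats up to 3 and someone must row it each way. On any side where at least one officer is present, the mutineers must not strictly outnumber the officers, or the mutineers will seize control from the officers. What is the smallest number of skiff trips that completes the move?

11

Counting alone: each trip to the island takes at most 3 across and each return brings at least 1 back, so after t trips out (and t−1 returns) at most 3t − (t−1) of the 10 are across; that first reaches 10 at t = 5, so at least 9 crossings are needed.
The safety rule pushes this higher. Following every safe sequence of crossings, the most of the 10 that can be at the island as the skiff arrives there on crossing 9 is 9 — never all 10.
So no plan with fewer than 11 crossings exists, and this one achieves 11:
1. 2 mutineers → the island.  (the mainland: 5O 3M; the island: 0O 2M)
2. 1 mutineer ← the mainland.  (the mainland: 5O 4M; the island: 0O 1M)
3. 3 mutineers → the island.  (the mainland: 5O 1M; the island: 0O 4M)
4. 1 mutineer ← the mainland.  (the mainland: 5O 2M; the island: 0O 3M)
5. 3 officers → the island.  (the mainland: 2O 2M; the island: 3O 3M)
6. 1 officer and 1 mutineer ← the mainland.  (the mainland: 3O 3M; the island: 2O 2M)
7. 3 officers → the island.  (the mainland: 0O 3M; the island: 5O 2M)
8. 1 mutineer ← the mainland.  (the mainland: 0O 4M; the island: 5O 1M)
9. 2 mutineers → the island.  (the mainland: 0O 2M; the island: 5O 3M)
10. 1 mutineer ← the mainland.  (the mainland: 0O 3M; the island: 5O 2M)
11. 3 mutineers → the island.  (the mainland: 0O 0M; the island: 5O 5M)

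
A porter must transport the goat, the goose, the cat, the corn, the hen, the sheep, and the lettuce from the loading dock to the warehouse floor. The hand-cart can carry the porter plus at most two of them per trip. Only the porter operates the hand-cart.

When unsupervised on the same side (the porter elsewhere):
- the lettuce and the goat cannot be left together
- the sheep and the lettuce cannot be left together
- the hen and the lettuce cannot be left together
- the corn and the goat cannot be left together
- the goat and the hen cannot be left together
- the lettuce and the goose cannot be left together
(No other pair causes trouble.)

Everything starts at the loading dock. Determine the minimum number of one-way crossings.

Counting alone: the porter can take at most 2 across per trip to the warehouse floor, so moving all 7 needs at least 4 loaded trips out, with a return between consecutive ones — at least 7 crossings.
The safety rule pushes this higher. Following every safe sequence of crossings, the most of the 7 that can be at the warehouse floor as the hand-cart arrives there on crossings 7, 9 is 5, 6 respectively — never all 7.
So no plan with fewer than 11 crossings exists, and this one achieves 11:
1. Porter goes to the warehouse floor with the goat and the lettuce.  [the loading dock: the cat, the corn, the goose, the hen, the sheep | the warehouse floor: the goat, the lettuce]
2. Porter goes back to the loading dock with the goat.  [the loading dock: the cat, the corn, the goat, the goose, the hen, the sheep | the warehouse floor: the lettuce]
3. Porter goes to the warehouse floor with the goat and the goose.  [the loading dock: the cat, the corn, the hen, the sheep | the warehouse floor: the goat, the goose, the lettuce]
4. Porter goes back to the loading dock with the lettuce.  [the loading dock: the cat, the corn, the hen, the lettuce, the sheep | the warehouse floor: the goat, the goose]
5. Porter goes to the warehouse floor with the cat and the lettuce.  [the loading dock: the corn, the hen, the sheep | the warehouse floor: the cat, the goat, the goose, the lettuce]
6. Porter goes back to the loading dock with the lettuce.  [the loading dock: the corn, the hen, the lettuce, the sheep | the warehouse floor: the cat, the goat, the goose]
7. Porter goes to the warehouse floor with the hen and the sheep.  [the loading dock: the corn, the lettuce | the warehouse floor: the cat, the goat, the goose, the hen, the sheep]
8. Porter goes back to the loading dock with the goat.  [the loading dock: the corn, the goat, the lettuce | the warehouse floor: the cat, the goose, the hen, the sheep]
9. Porter goes to the warehouse floor with the corn and the goat.  [the loading dock: the lettuce | the warehouse floor: the cat, the corn, the goat, the goose, the hen, the sheep]
10. Porter goes back to the loading dock with the goat.  [the loading dock: the goat, the lettuce | the warehouse floor: the cat, the corn, the goose, the hen, the sheep]
11. Porter goes to the warehouse floor with the goat and the lettuce.  [the loading dock: — | the warehouse floor: the cat, the corn, the goat, the goose, the hen, the lettuce, the sheep]

11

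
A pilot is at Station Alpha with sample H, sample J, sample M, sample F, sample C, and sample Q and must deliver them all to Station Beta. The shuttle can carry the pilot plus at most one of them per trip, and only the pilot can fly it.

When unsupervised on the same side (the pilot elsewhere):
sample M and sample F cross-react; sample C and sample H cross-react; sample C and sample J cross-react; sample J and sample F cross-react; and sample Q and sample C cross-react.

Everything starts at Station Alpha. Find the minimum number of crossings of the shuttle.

Whatever the first load, the items left behind include a forbidden pair without the pilot. No opening move is safe, so no plan exists.

impossible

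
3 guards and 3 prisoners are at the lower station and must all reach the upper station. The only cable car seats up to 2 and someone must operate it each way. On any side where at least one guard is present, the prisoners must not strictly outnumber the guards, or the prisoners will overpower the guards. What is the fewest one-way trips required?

Counting alone: each trip to the upper station takes at most 2 across and each return brings at least 1 back, so after t trips out (and t−1 returns) at most 2t − (t−1) of the 6 are across; that first reaches 6 at t = 5, so at least 9 crossings are needed.
The safety rule pushes this higher. Following every safe sequence of crossings, the most of the 6 that can be at the upper station as the cable car arrives there on crossing 9 is 5 — never all 6.
So no plan with fewer than 11 crossings exists, and this one achieves 11:
1. 2 prisoners → the upper station.  (the lower station: 3G 1P; the upper station: 0G 2P)
2. 1 prisoner ← the lower station.  (the lower station: 3G 2P; the upper station: 0G 1P)
3. 2 prisoners → the upper station.  (the lower station: 3G 0P; the upper station: 0G 3P)
4. 1 prisoner ← the lower station.  (the lower station: 3G 1P; the upper station: 0G 2P)
5. 2 guards → the upper station.  (the lower station: 1G 1P; the upper station: 2G 2P)
6. 1 guard and 1 prisoner ← the lower station.  (the lower station: 2G 2P; the upper station: 1G 1P)
7. 2 guards → the upper station.  (the lower station: 0G 2P; the upper station: 3G 1P)
8. 1 prisoner ← the lower station.  (the lower station: 0G 3P; the upper station: 3G 0P)
9. 2 prisoners → the upper station.  (the lower station: 0G 1P; the upper station: 3G 2P)
10. 1 prisoner ← the lower station.  (the lower station: 0G 2P; the upper station: 3G 1P)
11. 2 prisoners → the upper station.  (the lower station: 0G 0P; the upper station: 3G 3P)

11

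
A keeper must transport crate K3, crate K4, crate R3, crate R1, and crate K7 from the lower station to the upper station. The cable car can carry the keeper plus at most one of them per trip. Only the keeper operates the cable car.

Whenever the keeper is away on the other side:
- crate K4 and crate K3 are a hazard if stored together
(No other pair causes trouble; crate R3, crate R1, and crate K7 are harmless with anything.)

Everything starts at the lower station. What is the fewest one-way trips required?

9

Counting alone: the keeper can take at most 1 across per trip to the upper station, so moving all 5 needs at least 5 loaded trips out, with a return between consecutive ones — at least 9 crossings.
The plan below uses exactly 9 crossings, so it is optimal:
1. Keeper goes to the upper station with crate K3.
2. Keeper goes back to the lower station alone.
3. Keeper goes to the upper station with crate R3.
4. Keeper goes back to the lower station alone.
5. Keeper goes to the upper station with crate R1.
6. Keeper goes back to the lower station alone.
7. Keeper goes to the upper station with crate K7.
8. Keeper goes back to the lower station alone.
9. Keeper goes to the upper station with crate K4.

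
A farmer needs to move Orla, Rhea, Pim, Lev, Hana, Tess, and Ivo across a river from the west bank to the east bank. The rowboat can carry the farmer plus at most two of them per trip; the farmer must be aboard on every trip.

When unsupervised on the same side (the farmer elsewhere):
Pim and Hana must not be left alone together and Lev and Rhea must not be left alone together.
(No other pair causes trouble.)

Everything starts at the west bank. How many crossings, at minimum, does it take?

Counting alone: the farmer can take at most 2 across per trip to the east bank, so moving all 7 needs at least 4 loaded trips out, with a return between consecutive ones — at least 7 crossings.
The plan below uses exactly 7 crossings, so it is optimal:
1. Farmer goes to the east bank with Pim and Rhea.  [the west bank: Hana, Ivo, Lev, Orla, Tess | the east bank: Pim, Rhea]
2. Farmer goes back to the west bank alone.  [the west bank: Hana, Ivo, Lev, Orla, Tess | the east bank: Pim, Rhea]
3. Farmer goes to the east bank with Orla.  [the west bank: Hana, Ivo, Lev, Tess | the east bank: Orla, Pim, Rhea]
4. Farmer goes back to the west bank alone.  [the west bank: Hana, Ivo, Lev, Tess | the east bank: Orla, Pim, Rhea]
5. Farmer goes to the east bank with Ivo and Tess.  [the west bank: Hana, Lev | the east bank: Ivo, Orla, Pim, Rhea, Tess]
6. Farmer goes back to the west bank alone.  [the west bank: Hana, Lev | the east bank: Ivo, Orla, Pim, Rhea, Tess]
7. Farmer goes to the east bank with Hana and Lev.  [the west bank: — | the east bank: Hana, Ivo, Lev, Orla, Pim, Rhea, Tess]

7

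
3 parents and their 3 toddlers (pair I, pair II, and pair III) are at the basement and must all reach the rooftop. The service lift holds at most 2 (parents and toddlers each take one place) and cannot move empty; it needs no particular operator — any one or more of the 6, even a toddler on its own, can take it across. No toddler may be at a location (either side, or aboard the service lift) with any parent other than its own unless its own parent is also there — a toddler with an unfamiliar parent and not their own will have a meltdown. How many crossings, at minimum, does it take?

Counting alone: each trip to the rooftop takes at most 2 across and each return brings at least 1 back, so after t trips out (and t−1 returns) at most 2t − (t−1) of the 6 are across; that first reaches 6 at t = 5, so at least 9 crossings are needed.
The safety rule pushes this higher. Following every safe sequence of crossings, the most of the 6 that can be at the rooftop as the service lift arrives there on crossing 9 is 5 — never all 6.
So no plan with fewer than 11 crossings exists, and this one achieves 11:
1. parent I and toddler I cross → the rooftop.
2. parent I crosses ← the basement.
3. toddler II and toddler III cross → the rooftop.
4. toddler I crosses ← the basement.
5. parent II and parent III cross → the rooftop.
6. parent II and toddler II cross ← the basement.
7. parent I and parent II cross → the rooftop.
8. toddler III crosses ← the basement.
9. toddler I and toddler II cross → the rooftop.
10. parent III crosses ← the basement.
11. parent III and toddler III cross → the rooftop.

11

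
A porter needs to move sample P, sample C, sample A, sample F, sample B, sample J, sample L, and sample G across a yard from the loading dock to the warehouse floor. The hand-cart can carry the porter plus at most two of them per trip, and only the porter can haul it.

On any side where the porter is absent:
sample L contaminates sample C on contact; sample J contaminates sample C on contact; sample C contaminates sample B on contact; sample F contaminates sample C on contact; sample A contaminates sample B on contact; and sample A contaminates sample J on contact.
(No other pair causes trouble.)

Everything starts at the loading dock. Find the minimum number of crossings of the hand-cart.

9

Counting alone: the porter can take at most 2 across per trip to the warehouse floor, so moving all 8 needs at least 4 loaded trips out, with a return between consecutive ones — at least 7 crossings.
The safety rule pushes this higher. Following every safe sequence of crossings, the most of the 8 that can be at the warehouse floor as the hand-cart arrives there on crossing 7 is 7 — never all 8.
So no plan with fewer than 9 crossings exists, and this one achieves 9:
1. Porter goes to the warehouse floor with sample A and sample C.
2. Porter goes back to the loading dock alone.
3. Porter goes to the warehouse floor with sample G and sample P.
4. Porter goes back to the loading dock alone.
5. Porter goes to the warehouse floor with sample B and sample F.
6. Porter goes back to the loading dock with sample A and sample C.
7. Porter goes to the warehouse floor with sample J and sample L.
8. Porter goes back to the loading dock alone.
9. Porter goes to the warehouse floor with sample A and sample C.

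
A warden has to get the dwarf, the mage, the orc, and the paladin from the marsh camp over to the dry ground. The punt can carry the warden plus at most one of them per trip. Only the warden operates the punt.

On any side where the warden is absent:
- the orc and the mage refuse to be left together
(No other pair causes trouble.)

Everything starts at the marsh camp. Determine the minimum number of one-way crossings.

7

Counting alone: the warden can take at most 1 across per trip to the dry ground, so moving all 4 needs at least 4 loaded trips out, with a return between consecutive ones — at least 7 crossings.
The plan below uses exactly 7 crossings, so it is optimal:
1. Warden goes to the dry ground with the mage.
2. Warden goes back to the marsh camp alone.
3. Warden goes to the dry ground with the dwarf.
4. Warden goes back to the marsh camp alone.
5. Warden goes to the dry ground with the paladin.
6. Warden goes back to the marsh camp alone.
7. Warden goes to the dry ground with the orc.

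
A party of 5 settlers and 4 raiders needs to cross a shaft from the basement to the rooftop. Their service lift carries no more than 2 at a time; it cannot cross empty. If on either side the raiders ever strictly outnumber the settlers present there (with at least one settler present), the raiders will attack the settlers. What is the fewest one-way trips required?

15

Counting alone: each trip to the rooftop takes at most 2 across and each return brings at least 1 back, so after t trips out (and t−1 returns) at most 2t − (t−1) of the 9 are across; that first reaches 9 at t = 8, so at least 15 crossings are needed.
The plan below uses exactly 15 crossings, so it is optimal:
1. 2 raiders → the rooftop.  (the basement: 5S 2R; the rooftop: 0S 2R)
2. 1 raider ← the basement.  (the basement: 5S 3R; the rooftop: 0S 1R)
3. 2 raiders → the rooftop.  (the basement: 5S 1R; the rooftop: 0S 3R)
4. 1 raider ← the basement.  (the basement: 5S 2R; the rooftop: 0S 2R)
5. 2 settlers → the rooftop.  (the basement: 3S 2R; the rooftop: 2S 2R)
6. 1 raider ← the basement.  (the basement: 3S 3R; the rooftop: 2S 1R)
7. 1 settler and 1 raider → the rooftop.  (the basement: 2S 2R; the rooftop: 3S 2R)
8. 1 settler ← the basement.  (the basement: 3S 2R; the rooftop: 2S 2R)
9. 1 settler and 1 raider → the rooftop.  (the basement: 2S 1R; the rooftop: 3S 3R)
10. 1 raider ← the basement.  (the basement: 2S 2R; the rooftop: 3S 2R)
11. 1 settler and 1 raider → the rooftop.  (the basement: 1S 1R; the rooftop: 4S 3R)
12. 1 settler ← the basement.  (the basement: 2S 1R; the rooftop: 3S 3R)
13. 1 settler and 1 raider → the rooftop.  (the basement: 1S 0R; the rooftop: 4S 4R)
14. 1 raider ← the basement.  (the basement: 1S 1R; the rooftop: 4S 3R)
15. 1 settler and 1 raider → the rooftop.  (the basement: 0S 0R; the rooftop: 5S 4R)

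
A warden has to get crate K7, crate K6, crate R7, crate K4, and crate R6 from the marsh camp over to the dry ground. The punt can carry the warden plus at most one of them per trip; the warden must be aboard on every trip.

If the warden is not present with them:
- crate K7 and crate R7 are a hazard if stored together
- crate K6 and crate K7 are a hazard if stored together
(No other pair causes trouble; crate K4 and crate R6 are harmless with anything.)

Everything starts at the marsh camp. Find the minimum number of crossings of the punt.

Counting alone: the warden can take at most 1 across per trip to the dry ground, so moving all 5 needs at least 5 loaded trips out, with a return between consecutive ones — at least 9 crossings.
The safety rule pushes this higher. Following every safe sequence of crossings, the most of the 5 that can be at the dry ground as the punt arrives there on crossing 9 is 4 — never all 5.
So no plan with fewer than 11 crossings exists, and this one achieves 11:
1. Warden goes to the dry ground with crate K7.  [the marsh camp: crate K4, crate K6, crate R6, crate R7 | the dry ground: crate K7]
2. Warden goes back to the marsh camp alone.  [the marsh camp: crate K4, crate K6, crate R6, crate R7 | the dry ground: crate K7]
3. Warden goes to the dry ground with crate K6.  [the marsh camp: crate K4, crate R6, crate R7 | the dry ground: crate K6, crate K7]
4. Warden goes back to the marsh camp with crate K7.  [the marsh camp: crate K4, crate K7, crate R6, crate R7 | the dry ground: crate K6]
5. Warden goes to the dry ground with crate R7.  [the marsh camp: crate K4, crate K7, crate R6 | the dry ground: crate K6, crate R7]
6. Warden goes back to the marsh camp alone.  [the marsh camp: crate K4, crate K7, crate R6 | the dry ground: crate K6, crate R7]
7. Warden goes to the dry ground with crate K4.  [the marsh camp: crate K7, crate R6 | the dry ground: crate K4, crate K6, crate R7]
8. Warden goes back to the marsh camp alone.  [the marsh camp: crate K7, crate R6 | the dry ground: crate K4, crate K6, crate R7]
9. Warden goes to the dry ground with crate R6.  [the marsh camp: crate K7 | the dry ground: crate K4, crate K6, crate R6, crate R7]
10. Warden goes back to the marsh camp alone.  [the marsh camp: crate K7 | the dry ground: crate K4, crate K6, crate R6, crate R7]
11. Warden goes to the dry ground with crate K7.  [the marsh camp: — | the dry ground: crate K4, crate K6, crate K7, crate R6, crate R7]

11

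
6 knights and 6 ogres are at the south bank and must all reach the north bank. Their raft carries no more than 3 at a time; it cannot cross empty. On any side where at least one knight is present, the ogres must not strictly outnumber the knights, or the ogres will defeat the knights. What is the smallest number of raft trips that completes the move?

impossible

Following every safe sequence of crossings from the start, the most of the 12 that can be at the north bank as the raft arrives there on crossings 1, 3, 5 is 3, 5, 6 respectively; the best ever achieved is 6 of 12.
From crossing 7 on, no configuration arises that was not already reachable earlier: only 17 distinct safe configurations (who is on which side, and where the raft is) can ever be reached, none of them has everyone across, and every continuation just revisits them. They are: 0 knights + 0 ogres across (raft back at the start); 0 knights + 1 ogre across (raft there); 0 knights + 1 ogre across (raft back at the start); 0 knights + 2 ogres across (raft there); 0 knights + 2 ogres across (raft back at the start); 0 knights + 3 ogres across (raft there); 0 knights + 3 ogres across (raft back at the start); 0 knights + 4 ogres across (raft there); 0 knights + 4 ogres across (raft back at the start); 0 knights + 5 ogres across (raft there); 0 knights + 5 ogres across (raft back at the start); 0 knights + 6 ogres across (raft there); 1 knight + 1 ogre across (raft there); 1 knight + 1 ogre across (raft back at the start); 2 knights + 2 ogres across (raft there); 2 knights + 2 ogres across (raft back at the start); 3 knights + 3 ogres across (raft there). So no valid plan exists.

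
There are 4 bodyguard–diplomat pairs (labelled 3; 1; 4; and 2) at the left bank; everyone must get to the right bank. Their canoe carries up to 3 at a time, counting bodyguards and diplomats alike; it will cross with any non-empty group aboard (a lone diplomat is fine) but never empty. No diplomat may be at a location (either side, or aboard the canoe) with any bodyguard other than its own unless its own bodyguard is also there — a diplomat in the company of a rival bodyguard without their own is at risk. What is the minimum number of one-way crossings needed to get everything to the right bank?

Counting alone: each trip to the right bank takes at most 3 across and each return brings at least 1 back, so after t trips out (and t−1 returns) at most 3t − (t−1) of the 8 are across; that first reaches 8 at t = 4, so at least 7 crossings are needed.
The safety rule pushes this higher. Following every safe sequence of crossings, the most of the 8 that can be at the right bank as the canoe arrives there on crossing 7 is 7 — never all 8.
So no plan with fewer than 9 crossings exists, and this one achieves 9:
1. bodyguard 3 and diplomat 3 cross → the right bank.
2. bodyguard 3 crosses ← the left bank.
3. bodyguard 1, bodyguard 3, and diplomat 1 cross → the right bank.
4. bodyguard 3 and diplomat 3 cross ← the left bank.
5. bodyguard 2, bodyguard 3, and bodyguard 4 cross → the right bank.
6. diplomat 1 crosses ← the left bank.
7. diplomat 1 and diplomat 3 cross → the right bank.
8. diplomat 3 crosses ← the left bank.
9. diplomat 2, diplomat 3, and diplomat 4 cross → the right bank.

9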